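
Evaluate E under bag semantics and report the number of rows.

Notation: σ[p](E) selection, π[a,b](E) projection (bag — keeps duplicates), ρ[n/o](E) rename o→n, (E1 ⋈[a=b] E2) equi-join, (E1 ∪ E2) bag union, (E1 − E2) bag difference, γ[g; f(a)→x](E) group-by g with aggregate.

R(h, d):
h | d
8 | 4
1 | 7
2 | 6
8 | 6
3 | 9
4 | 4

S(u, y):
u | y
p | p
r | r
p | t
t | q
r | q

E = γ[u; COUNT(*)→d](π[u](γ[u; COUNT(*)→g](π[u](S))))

Row counts bottom-up:
  S → 5
  π[u](S) → 5
  γ[u; COUNT(*)→g](π[u](S)) → 3
  π[u](γ[u; COUNT(*)→g](π[u](S))) → 3
  γ[u; COUNT(*)→d](π[u](γ[u; COUNT(*)→g](π[u](S)))) → 3

|E| = 3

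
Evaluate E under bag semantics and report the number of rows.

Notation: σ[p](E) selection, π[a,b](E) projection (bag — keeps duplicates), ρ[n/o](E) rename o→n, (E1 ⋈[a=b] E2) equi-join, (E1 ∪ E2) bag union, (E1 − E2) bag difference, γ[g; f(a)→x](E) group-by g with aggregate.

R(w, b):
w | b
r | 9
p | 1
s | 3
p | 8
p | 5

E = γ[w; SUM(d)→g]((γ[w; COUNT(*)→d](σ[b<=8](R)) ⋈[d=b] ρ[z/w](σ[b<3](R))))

Stepwise |·|:
  R → 5
  σ[b<=8](R) → 4
  γ[w; COUNT(*)→d](σ[b<=8](R)) → 2
  R → 5
  σ[b<3](R) → 1
  ρ[z/w](σ[b<3](R)) → 1
  (γ[w; COUNT(*)→d](σ[b<=8](R)) ⋈[d=b] ρ[z/w](σ[b<3](R))) → 1
  γ[w; SUM(d)→g]((γ[w; COUNT(*)→d](σ[b<=8](R)) ⋈[d=b] ρ[z/w](σ[b<3](R)))) → 1

|E| = 1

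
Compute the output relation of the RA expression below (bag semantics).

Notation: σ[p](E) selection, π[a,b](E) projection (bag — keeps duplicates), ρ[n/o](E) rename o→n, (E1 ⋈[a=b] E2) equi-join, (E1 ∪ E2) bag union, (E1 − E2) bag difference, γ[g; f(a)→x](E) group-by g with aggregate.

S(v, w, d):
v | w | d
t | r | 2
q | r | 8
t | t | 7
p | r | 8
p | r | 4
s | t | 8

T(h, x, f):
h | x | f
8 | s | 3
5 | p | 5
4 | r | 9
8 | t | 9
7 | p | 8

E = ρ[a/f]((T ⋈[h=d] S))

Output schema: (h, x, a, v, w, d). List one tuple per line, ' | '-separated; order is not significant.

Subexpression sizes:
  T → 5
  S → 6
  (T ⋈[h=d] S) → 8
  ρ[a/f]((T ⋈[h=d] S)) → 8

== RESULT ==
h | x | a | v | w | d
4 | r | 9 | p | r | 4
7 | p | 8 | t | t | 7
8 | s | 3 | p | r | 8
8 | s | 3 | q | r | 8
8 | s | 3 | s | t | 8
8 | t | 9 | p | r | 8
8 | t | 9 | q | r | 8
8 | t | 9 | s | t | 8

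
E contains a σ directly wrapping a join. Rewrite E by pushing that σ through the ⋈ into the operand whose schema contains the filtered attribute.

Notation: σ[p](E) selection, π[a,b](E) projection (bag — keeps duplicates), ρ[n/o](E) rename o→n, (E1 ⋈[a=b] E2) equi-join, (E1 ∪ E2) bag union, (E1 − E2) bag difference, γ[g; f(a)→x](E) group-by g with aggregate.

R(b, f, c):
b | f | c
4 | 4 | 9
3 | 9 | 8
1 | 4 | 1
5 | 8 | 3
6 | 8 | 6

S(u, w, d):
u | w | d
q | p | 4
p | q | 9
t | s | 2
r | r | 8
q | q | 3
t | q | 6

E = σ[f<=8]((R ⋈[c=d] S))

σ filters on f, owned by the left side.
E' = (σ[f<=8](R) ⋈[c=d] S)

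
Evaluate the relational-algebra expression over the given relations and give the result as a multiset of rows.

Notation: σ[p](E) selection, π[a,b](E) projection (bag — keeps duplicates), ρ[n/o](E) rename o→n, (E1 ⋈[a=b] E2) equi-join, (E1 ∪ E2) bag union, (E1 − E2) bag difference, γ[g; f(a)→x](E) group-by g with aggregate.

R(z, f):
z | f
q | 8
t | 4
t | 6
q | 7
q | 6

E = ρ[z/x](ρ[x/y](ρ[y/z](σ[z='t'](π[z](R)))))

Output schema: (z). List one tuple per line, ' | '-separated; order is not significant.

Per-node cardinality:
  R → 5
  π[z](R) → 5
  σ[z='t'](π[z](R)) → 2
  ρ[y/z](σ[z='t'](π[z](R))) → 2
  ρ[x/y](ρ[y/z](σ[z='t'](π[z](R)))) → 2
  ρ[z/x](ρ[x/y](ρ[y/z](σ[z='t'](π[z](R))))) → 2

== RESULT ==
z
t
t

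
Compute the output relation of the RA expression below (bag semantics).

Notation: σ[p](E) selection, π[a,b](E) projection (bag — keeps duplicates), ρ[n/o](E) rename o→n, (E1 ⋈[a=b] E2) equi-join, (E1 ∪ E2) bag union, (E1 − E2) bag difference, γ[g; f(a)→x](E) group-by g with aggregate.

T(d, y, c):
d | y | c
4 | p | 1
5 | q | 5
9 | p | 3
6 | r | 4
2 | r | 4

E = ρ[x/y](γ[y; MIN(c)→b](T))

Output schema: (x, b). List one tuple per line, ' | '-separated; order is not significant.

Stepwise |·|:
  T → 5
  γ[y; MIN(c)→b](T) → 3
  ρ[x/y](γ[y; MIN(c)→b](T)) → 3

== RESULT ==
x | b
p | 1
q | 5
r | 4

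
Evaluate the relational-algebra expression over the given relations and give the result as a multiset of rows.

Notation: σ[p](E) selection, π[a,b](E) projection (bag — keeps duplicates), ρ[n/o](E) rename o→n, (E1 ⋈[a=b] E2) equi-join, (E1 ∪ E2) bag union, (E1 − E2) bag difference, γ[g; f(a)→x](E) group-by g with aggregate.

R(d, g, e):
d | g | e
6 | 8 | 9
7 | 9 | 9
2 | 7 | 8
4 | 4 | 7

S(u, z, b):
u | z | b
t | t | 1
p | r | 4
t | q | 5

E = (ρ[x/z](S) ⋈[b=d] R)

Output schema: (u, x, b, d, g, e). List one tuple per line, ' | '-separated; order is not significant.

Subexpression sizes:
  S → 3
  ρ[x/z](S) → 3
  R → 4
  (ρ[x/z](S) ⋈[b=d] R) → 1

== RESULT ==
u | x | b | d | g | e
p | r | 4 | 4 | 4 | 7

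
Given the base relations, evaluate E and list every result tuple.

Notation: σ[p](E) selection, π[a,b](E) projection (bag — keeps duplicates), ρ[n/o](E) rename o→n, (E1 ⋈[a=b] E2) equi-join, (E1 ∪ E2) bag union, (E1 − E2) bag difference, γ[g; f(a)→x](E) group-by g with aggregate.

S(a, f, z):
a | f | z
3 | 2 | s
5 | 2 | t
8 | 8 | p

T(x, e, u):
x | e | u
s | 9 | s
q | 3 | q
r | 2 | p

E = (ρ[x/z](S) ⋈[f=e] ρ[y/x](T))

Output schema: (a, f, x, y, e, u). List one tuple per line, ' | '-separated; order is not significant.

Stepwise |·|:
  S → 3
  ρ[x/z](S) → 3
  T → 3
  ρ[y/x](T) → 3
  (ρ[x/z](S) ⋈[f=e] ρ[y/x](T)) → 2

== RESULT ==
a | f | x | y | e | u
3 | 2 | s | r | 2 | p
5 | 2 | t | r | 2 | p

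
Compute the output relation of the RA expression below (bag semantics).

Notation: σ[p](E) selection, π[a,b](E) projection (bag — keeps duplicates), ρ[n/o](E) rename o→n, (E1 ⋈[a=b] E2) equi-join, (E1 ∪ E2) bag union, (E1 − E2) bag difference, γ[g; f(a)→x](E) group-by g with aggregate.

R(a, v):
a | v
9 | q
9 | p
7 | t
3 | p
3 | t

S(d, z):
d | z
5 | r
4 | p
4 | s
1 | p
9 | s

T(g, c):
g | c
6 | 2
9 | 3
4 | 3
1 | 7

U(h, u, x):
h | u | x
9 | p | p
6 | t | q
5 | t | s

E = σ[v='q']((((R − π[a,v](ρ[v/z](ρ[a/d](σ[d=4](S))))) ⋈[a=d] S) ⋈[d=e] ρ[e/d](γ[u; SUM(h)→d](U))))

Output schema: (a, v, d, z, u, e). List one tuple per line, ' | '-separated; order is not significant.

Row counts bottom-up:
  R → 5
  S → 5
  σ[d=4](S) → 2
  ρ[a/d](σ[d=4](S)) → 2
  ρ[v/z](ρ[a/d](σ[d=4](S))) → 2
  π[a,v](ρ[v/z](ρ[a/d](σ[d=4](S)))) → 2
  (R − π[a,v](ρ[v/z](ρ[a/d](σ[d=4](S))))) → 5
  S → 5
  ((R − π[a,v](ρ[v/z](ρ[a/d](σ[d=4](S))))) ⋈[a=d] S) → 2
  U → 3
  γ[u; SUM(h)→d](U) → 2
  ρ[e/d](γ[u; SUM(h)→d](U)) → 2
  (((R − π[a,v](ρ[v/z](ρ[a/d](σ[d=4](S))))) ⋈[a=d] S) ⋈[d=e] ρ[e/d](γ[u; SUM(h)→d](U))) → 2
  σ[v='q']((((R − π[a,v](ρ[v/z](ρ[a/d](σ[d=4](S))))) ⋈[a=d] S) ⋈[d=e] ρ[e/d](γ[u; SUM(h)→d](U)))) → 1

== RESULT ==
a | v | d | z | u | e
9 | q | 9 | s | p | 9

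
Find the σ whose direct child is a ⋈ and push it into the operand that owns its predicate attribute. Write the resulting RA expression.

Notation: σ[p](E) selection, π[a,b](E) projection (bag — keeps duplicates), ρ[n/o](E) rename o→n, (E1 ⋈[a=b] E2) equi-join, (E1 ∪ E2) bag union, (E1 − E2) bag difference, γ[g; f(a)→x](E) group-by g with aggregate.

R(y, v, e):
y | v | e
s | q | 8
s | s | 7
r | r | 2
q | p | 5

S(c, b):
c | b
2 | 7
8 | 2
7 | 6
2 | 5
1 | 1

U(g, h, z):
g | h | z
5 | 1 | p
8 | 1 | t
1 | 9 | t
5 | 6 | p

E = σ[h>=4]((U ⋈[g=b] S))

σ filters on h, owned by the left side.
E' = (σ[h>=4](U) ⋈[g=b] S)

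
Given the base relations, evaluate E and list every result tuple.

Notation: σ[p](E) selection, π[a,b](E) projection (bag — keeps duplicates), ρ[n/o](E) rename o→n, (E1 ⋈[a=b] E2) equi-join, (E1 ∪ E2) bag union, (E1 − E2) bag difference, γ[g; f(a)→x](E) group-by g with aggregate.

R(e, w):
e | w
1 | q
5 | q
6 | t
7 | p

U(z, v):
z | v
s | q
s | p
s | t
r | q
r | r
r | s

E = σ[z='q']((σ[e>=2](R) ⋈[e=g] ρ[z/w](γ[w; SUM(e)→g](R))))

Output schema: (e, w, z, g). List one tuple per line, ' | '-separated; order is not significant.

Row counts bottom-up:
  R → 4
  σ[e>=2](R) → 3
  R → 4
  γ[w; SUM(e)→g](R) → 3
  ρ[z/w](γ[w; SUM(e)→g](R)) → 3
  (σ[e>=2](R) ⋈[e=g] ρ[z/w](γ[w; SUM(e)→g](R))) → 3
  σ[z='q']((σ[e>=2](R) ⋈[e=g] ρ[z/w](γ[w; SUM(e)→g](R)))) → 1

== RESULT ==
e | w | z | g
6 | t | q | 6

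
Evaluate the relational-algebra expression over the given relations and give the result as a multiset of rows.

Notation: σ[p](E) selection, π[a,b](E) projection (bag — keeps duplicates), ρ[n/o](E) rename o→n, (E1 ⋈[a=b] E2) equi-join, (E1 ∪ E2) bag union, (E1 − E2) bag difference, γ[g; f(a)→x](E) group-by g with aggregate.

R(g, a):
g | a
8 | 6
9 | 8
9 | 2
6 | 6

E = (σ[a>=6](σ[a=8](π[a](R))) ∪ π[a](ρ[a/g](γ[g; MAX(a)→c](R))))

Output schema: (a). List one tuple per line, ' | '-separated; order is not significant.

Stepwise |·|:
  R → 4
  π[a](R) → 4
  σ[a=8](π[a](R)) → 1
  σ[a>=6](σ[a=8](π[a](R))) → 1
  R → 4
  γ[g; MAX(a)→c](R) → 3
  ρ[a/g](γ[g; MAX(a)→c](R)) → 3
  π[a](ρ[a/g](γ[g; MAX(a)→c](R))) → 3
  (σ[a>=6](σ[a=8](π[a](R))) ∪ π[a](ρ[a/g](γ[g; MAX(a)→c](R)))) → 4

== RESULT ==
a
6
8
8
9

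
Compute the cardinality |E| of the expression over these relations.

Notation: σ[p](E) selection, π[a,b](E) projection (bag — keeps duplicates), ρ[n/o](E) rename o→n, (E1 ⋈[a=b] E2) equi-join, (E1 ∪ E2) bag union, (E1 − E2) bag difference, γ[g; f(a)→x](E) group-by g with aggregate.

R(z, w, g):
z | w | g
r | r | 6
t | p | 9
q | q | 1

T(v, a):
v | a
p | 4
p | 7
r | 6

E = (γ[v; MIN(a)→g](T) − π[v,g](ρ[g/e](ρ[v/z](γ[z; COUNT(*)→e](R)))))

Stepwise |·|:
  T → 3
  γ[v; MIN(a)→g](T) → 2
  R → 3
  γ[z; COUNT(*)→e](R) → 3
  ρ[v/z](γ[z; COUNT(*)→e](R)) → 3
  ρ[g/e](ρ[v/z](γ[z; COUNT(*)→e](R))) → 3
  π[v,g](ρ[g/e](ρ[v/z](γ[z; COUNT(*)→e](R)))) → 3
  (γ[v; MIN(a)→g](T) − π[v,g](ρ[g/e](ρ[v/z](γ[z; COUNT(*)→e](R))))) → 2

|E| = 2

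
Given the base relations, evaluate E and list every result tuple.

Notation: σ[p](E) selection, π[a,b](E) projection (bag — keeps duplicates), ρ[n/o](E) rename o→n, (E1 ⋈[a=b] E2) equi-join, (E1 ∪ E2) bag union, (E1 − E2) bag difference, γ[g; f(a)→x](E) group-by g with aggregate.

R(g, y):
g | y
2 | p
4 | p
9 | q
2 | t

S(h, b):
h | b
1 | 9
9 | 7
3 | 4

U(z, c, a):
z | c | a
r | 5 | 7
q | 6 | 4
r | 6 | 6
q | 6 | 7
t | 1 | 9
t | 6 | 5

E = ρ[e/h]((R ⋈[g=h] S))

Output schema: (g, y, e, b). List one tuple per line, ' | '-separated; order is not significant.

Stepwise |·|:
  R → 4
  S → 3
  (R ⋈[g=h] S) → 1
  ρ[e/h]((R ⋈[g=h] S)) → 1

== RESULT ==
g | y | e | b
9 | q | 9 | 7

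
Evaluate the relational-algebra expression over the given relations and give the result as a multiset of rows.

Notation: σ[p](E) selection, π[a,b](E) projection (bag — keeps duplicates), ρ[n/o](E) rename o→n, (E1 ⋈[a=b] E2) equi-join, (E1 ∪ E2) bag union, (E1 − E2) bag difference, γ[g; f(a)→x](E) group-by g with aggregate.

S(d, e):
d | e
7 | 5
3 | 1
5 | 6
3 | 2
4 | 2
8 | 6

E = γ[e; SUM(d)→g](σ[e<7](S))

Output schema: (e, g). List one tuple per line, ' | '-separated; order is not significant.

Stepwise |·|:
  S → 6
  σ[e<7](S) → 6
  γ[e; SUM(d)→g](σ[e<7](S)) → 4

== RESULT ==
e | g
1 | 3
2 | 7
5 | 7
6 | 13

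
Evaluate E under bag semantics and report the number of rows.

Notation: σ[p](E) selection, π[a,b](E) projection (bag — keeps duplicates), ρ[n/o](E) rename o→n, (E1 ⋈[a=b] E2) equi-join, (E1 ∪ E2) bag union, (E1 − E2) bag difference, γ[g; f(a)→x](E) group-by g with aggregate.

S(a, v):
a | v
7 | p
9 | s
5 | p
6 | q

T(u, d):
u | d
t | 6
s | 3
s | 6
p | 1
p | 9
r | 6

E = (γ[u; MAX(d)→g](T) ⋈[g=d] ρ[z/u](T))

Subexpression sizes:
  T → 6
  γ[u; MAX(d)→g](T) → 4
  T → 6
  ρ[z/u](T) → 6
  (γ[u; MAX(d)→g](T) ⋈[g=d] ρ[z/u](T)) → 10

|E| = 10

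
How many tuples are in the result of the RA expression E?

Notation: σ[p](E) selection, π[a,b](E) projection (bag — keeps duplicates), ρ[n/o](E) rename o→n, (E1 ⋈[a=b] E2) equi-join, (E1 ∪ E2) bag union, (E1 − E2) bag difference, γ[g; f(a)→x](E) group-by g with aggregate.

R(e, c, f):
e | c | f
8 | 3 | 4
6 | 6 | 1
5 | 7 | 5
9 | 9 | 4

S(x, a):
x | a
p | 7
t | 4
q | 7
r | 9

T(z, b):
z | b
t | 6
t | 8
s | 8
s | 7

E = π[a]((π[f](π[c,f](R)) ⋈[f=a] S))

Stepwise |·|:
  R → 4
  π[c,f](R) → 4
  π[f](π[c,f](R)) → 4
  S → 4
  (π[f](π[c,f](R)) ⋈[f=a] S) → 2
  π[a]((π[f](π[c,f](R)) ⋈[f=a] S)) → 2

|E| = 2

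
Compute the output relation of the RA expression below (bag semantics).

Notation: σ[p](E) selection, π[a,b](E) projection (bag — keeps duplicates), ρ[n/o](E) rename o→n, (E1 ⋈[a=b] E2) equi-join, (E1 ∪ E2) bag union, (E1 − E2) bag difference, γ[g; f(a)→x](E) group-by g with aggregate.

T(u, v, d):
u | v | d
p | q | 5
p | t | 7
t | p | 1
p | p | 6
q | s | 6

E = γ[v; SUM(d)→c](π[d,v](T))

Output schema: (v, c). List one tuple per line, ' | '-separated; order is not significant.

Row counts bottom-up:
  T → 5
  π[d,v](T) → 5
  γ[v; SUM(d)→c](π[d,v](T)) → 4

== RESULT ==
v | c
p | 7
q | 5
s | 6
t | 7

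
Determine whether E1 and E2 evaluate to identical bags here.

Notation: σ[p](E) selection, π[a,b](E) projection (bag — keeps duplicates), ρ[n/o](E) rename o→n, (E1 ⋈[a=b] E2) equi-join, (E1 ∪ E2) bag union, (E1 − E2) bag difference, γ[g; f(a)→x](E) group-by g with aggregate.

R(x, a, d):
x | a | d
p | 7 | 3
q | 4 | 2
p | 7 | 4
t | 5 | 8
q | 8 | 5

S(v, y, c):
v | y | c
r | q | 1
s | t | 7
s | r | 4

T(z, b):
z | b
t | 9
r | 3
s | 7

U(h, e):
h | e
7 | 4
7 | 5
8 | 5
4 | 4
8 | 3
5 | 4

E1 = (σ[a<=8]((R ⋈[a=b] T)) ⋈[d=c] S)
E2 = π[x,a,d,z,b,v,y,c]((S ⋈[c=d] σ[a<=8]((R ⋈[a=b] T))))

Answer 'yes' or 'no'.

E1 row counts bottom-up:
  R → 5
  T → 3
  (R ⋈[a=b] T) → 2
  σ[a<=8]((R ⋈[a=b] T)) → 2
  S → 3
  (σ[a<=8]((R ⋈[a=b] T)) ⋈[d=c] S) → 1
E2 row counts bottom-up:
  S → 3
  R → 5
  T → 3
  (R ⋈[a=b] T) → 2
  σ[a<=8]((R ⋈[a=b] T)) → 2
  (S ⋈[c=d] σ[a<=8]((R ⋈[a=b] T))) → 1
  π[x,a,d,z,b,v,y,c]((S ⋈[c=d] σ[a<=8]((R ⋈[a=b] T)))) → 1

E1 and E2 produce the same multiset:
x | a | d | z | b | v | y | c
p | 7 | 4 | s | 7 | s | r | 4

yes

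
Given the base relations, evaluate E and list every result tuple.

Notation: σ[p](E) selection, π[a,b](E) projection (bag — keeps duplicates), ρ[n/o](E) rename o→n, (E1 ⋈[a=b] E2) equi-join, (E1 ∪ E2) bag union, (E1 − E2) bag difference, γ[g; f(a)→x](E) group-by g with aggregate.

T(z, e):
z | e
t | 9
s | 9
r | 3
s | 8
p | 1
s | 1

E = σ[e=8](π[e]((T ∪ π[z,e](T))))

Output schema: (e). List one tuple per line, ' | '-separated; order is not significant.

Row counts bottom-up:
  T → 6
  T → 6
  π[z,e](T) → 6
  (T ∪ π[z,e](T)) → 12
  π[e]((T ∪ π[z,e](T))) → 12
  σ[e=8](π[e]((T ∪ π[z,e](T)))) → 2

== RESULT ==
e
8
8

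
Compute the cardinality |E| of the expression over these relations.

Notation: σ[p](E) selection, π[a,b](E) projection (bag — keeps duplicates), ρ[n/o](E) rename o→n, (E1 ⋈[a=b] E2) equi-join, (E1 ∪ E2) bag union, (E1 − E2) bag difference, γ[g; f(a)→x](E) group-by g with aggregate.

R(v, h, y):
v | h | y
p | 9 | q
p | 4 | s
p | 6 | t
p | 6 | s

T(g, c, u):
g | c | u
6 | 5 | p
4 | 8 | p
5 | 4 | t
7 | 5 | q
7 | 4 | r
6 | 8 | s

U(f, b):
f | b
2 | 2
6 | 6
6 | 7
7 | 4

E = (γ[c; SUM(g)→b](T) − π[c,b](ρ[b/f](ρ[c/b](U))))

Row counts bottom-up:
  T → 6
  γ[c; SUM(g)→b](T) → 3
  U → 4
  ρ[c/b](U) → 4
  ρ[b/f](ρ[c/b](U)) → 4
  π[c,b](ρ[b/f](ρ[c/b](U))) → 4
  (γ[c; SUM(g)→b](T) − π[c,b](ρ[b/f](ρ[c/b](U)))) → 3

|E| = 3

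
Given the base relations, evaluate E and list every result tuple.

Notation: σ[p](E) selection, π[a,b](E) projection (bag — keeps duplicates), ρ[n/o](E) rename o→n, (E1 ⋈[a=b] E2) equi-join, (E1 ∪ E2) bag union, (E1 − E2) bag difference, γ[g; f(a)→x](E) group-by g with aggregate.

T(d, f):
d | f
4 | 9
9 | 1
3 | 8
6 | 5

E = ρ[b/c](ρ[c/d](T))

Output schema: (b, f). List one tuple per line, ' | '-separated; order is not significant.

Per-node cardinality:
  T → 4
  ρ[c/d](T) → 4
  ρ[b/c](ρ[c/d](T)) → 4

== RESULT ==
b | f
3 | 8
4 | 9
6 | 5
9 | 1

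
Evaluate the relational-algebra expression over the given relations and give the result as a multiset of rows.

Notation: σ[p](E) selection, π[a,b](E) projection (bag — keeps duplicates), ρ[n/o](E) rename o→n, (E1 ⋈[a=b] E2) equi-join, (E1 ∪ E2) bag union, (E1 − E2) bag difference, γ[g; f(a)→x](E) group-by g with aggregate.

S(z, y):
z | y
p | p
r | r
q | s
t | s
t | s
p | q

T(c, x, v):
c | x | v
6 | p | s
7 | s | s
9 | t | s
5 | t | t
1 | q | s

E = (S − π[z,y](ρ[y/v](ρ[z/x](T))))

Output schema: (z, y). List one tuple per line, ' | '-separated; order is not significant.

Row counts bottom-up:
  S → 6
  T → 5
  ρ[z/x](T) → 5
  ρ[y/v](ρ[z/x](T)) → 5
  π[z,y](ρ[y/v](ρ[z/x](T))) → 5
  (S − π[z,y](ρ[y/v](ρ[z/x](T)))) → 4

== RESULT ==
z | y
p | p
p | q
r | r
t | s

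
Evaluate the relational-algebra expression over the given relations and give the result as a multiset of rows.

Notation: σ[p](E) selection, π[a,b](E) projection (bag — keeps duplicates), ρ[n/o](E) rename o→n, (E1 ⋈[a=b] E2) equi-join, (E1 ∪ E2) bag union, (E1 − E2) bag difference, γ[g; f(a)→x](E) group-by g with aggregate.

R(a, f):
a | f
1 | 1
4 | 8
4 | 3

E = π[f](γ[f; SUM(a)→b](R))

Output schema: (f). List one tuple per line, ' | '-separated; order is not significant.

Subexpression sizes:
  R → 3
  γ[f; SUM(a)→b](R) → 3
  π[f](γ[f; SUM(a)→b](R)) → 3

== RESULT ==
f
1
3
8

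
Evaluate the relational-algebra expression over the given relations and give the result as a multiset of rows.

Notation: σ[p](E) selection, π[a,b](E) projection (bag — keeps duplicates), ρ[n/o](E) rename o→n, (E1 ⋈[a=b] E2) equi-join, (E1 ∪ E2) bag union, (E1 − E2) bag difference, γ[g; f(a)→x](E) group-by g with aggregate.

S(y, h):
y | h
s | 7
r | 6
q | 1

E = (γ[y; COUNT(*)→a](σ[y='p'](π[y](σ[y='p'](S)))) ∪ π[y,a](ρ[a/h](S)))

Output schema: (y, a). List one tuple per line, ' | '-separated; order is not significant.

Per-node cardinality:
  S → 3
  σ[y='p'](S) → 0
  π[y](σ[y='p'](S)) → 0
  σ[y='p'](π[y](σ[y='p'](S))) → 0
  γ[y; COUNT(*)→a](σ[y='p'](π[y](σ[y='p'](S)))) → 0
  S → 3
  ρ[a/h](S) → 3
  π[y,a](ρ[a/h](S)) → 3
  (γ[y; COUNT(*)→a](σ[y='p'](π[y](σ[y='p'](S)))) ∪ π[y,a](ρ[a/h](S))) → 3

== RESULT ==
y | a
q | 1
r | 6
s | 7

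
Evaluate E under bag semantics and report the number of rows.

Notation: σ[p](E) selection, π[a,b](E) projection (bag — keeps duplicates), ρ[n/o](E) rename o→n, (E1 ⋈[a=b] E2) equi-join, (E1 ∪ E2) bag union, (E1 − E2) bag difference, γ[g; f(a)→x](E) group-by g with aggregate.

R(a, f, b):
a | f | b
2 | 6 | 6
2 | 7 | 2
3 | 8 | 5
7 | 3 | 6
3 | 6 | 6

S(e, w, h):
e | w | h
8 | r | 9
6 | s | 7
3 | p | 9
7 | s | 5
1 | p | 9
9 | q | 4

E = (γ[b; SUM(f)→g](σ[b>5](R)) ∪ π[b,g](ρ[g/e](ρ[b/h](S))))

Stepwise |·|:
  R → 5
  σ[b>5](R) → 3
  γ[b; SUM(f)→g](σ[b>5](R)) → 1
  S → 6
  ρ[b/h](S) → 6
  ρ[g/e](ρ[b/h](S)) → 6
  π[b,g](ρ[g/e](ρ[b/h](S))) → 6
  (γ[b; SUM(f)→g](σ[b>5](R)) ∪ π[b,g](ρ[g/e](ρ[b/h](S)))) → 7

|E| = 7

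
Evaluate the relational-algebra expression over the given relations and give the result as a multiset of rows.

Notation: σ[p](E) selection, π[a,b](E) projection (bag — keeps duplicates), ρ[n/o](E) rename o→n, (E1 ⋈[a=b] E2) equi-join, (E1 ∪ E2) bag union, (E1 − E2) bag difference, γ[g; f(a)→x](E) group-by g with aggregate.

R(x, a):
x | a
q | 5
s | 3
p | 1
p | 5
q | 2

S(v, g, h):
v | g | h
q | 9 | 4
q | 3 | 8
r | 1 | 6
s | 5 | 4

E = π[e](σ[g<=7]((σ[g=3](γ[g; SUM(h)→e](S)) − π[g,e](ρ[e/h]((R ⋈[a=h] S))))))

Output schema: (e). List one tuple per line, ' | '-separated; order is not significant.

Subexpression sizes:
  S → 4
  γ[g; SUM(h)→e](S) → 4
  σ[g=3](γ[g; SUM(h)→e](S)) → 1
  R → 5
  S → 4
  (R ⋈[a=h] S) → 0
  ρ[e/h]((R ⋈[a=h] S)) → 0
  π[g,e](ρ[e/h]((R ⋈[a=h] S))) → 0
  (σ[g=3](γ[g; SUM(h)→e](S)) − π[g,e](ρ[e/h]((R ⋈[a=h] S)))) → 1
  σ[g<=7]((σ[g=3](γ[g; SUM(h)→e](S)) − π[g,e](ρ[e/h]((R ⋈[a=h] S))))) → 1
  π[e](σ[g<=7]((σ[g=3](γ[g; SUM(h)→e](S)) − π[g,e](ρ[e/h]((R ⋈[a=h] S)))))) → 1

== RESULT ==
e
8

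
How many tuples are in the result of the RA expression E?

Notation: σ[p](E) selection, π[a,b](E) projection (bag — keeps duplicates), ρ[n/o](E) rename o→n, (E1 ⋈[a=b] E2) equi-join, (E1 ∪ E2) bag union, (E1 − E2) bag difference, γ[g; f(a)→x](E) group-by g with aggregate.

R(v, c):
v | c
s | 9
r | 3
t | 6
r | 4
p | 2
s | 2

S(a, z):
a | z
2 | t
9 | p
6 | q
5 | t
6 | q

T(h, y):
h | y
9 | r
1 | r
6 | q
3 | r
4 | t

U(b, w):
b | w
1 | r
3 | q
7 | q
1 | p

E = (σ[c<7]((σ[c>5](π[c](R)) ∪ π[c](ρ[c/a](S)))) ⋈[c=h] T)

Subexpression sizes:
  R → 6
  π[c](R) → 6
  σ[c>5](π[c](R)) → 2
  S → 5
  ρ[c/a](S) → 5
  π[c](ρ[c/a](S)) → 5
  (σ[c>5](π[c](R)) ∪ π[c](ρ[c/a](S))) → 7
  σ[c<7]((σ[c>5](π[c](R)) ∪ π[c](ρ[c/a](S)))) → 5
  T → 5
  (σ[c<7]((σ[c>5](π[c](R)) ∪ π[c](ρ[c/a](S)))) ⋈[c=h] T) → 3

|E| = 3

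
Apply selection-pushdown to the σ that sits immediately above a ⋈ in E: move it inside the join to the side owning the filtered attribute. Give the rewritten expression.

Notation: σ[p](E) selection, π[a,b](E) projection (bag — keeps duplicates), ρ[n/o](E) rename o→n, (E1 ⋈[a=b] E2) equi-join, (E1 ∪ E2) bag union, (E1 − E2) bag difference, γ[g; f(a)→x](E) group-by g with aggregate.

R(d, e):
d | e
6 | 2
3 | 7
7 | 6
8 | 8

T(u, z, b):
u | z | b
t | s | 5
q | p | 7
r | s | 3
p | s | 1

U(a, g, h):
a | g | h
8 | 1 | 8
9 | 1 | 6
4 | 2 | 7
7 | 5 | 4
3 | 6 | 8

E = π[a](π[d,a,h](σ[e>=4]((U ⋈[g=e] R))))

σ filters on e, owned by the right side.
E' = π[a](π[d,a,h]((U ⋈[g=e] σ[e>=4](R))))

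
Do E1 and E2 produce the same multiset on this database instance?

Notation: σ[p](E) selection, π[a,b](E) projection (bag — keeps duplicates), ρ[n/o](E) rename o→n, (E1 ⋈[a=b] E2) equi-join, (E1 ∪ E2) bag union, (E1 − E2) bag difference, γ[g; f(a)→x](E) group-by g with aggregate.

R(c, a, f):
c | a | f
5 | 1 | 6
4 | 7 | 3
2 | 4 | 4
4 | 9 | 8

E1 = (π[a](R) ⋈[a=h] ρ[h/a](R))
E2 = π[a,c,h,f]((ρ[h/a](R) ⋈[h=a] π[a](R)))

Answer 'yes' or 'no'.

E1 subexpression sizes:
  R → 4
  π[a](R) → 4
  R → 4
  ρ[h/a](R) → 4
  (π[a](R) ⋈[a=h] ρ[h/a](R)) → 4
E2 subexpression sizes:
  R → 4
  ρ[h/a](R) → 4
  R → 4
  π[a](R) → 4
  (ρ[h/a](R) ⋈[h=a] π[a](R)) → 4
  π[a,c,h,f]((ρ[h/a](R) ⋈[h=a] π[a](R))) → 4

E1 and E2 produce the same multiset:
a | c | h | f
1 | 5 | 1 | 6
4 | 2 | 4 | 4
7 | 4 | 7 | 3
9 | 4 | 9 | 8

yes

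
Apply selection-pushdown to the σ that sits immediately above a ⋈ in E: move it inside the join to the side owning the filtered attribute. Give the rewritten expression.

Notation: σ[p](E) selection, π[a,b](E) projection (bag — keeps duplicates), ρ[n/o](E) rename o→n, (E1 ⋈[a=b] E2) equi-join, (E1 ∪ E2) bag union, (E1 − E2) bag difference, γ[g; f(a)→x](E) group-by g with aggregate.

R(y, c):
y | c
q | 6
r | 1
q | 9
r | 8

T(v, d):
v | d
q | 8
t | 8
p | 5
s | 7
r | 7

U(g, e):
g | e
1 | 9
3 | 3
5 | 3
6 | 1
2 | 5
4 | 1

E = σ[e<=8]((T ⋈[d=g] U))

σ filters on e, owned by the right side.
E' = (T ⋈[d=g] σ[e<=8](U))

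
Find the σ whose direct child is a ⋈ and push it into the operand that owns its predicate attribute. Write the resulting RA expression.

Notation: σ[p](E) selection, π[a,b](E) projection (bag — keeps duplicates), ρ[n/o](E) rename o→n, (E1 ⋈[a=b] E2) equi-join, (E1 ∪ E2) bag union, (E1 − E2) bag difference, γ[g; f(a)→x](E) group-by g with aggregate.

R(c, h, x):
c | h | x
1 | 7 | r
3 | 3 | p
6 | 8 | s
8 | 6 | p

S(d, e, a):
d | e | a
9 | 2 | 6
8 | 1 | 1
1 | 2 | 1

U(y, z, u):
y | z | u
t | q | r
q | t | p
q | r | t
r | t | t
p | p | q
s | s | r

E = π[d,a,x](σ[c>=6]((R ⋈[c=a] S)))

σ filters on c, owned by the left side.
E' = π[d,a,x]((σ[c>=6](R) ⋈[c=a] S))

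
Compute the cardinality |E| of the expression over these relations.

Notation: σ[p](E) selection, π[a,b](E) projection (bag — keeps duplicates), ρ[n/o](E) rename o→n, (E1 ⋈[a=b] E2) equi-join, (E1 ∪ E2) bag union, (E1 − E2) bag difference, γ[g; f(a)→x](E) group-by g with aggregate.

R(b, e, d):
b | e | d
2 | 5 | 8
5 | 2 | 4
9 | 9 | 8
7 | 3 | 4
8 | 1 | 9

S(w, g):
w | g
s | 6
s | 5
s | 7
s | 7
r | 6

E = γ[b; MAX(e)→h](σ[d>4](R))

Row counts bottom-up:
  R → 5
  σ[d>4](R) → 3
  γ[b; MAX(e)→h](σ[d>4](R)) → 3

|E| = 3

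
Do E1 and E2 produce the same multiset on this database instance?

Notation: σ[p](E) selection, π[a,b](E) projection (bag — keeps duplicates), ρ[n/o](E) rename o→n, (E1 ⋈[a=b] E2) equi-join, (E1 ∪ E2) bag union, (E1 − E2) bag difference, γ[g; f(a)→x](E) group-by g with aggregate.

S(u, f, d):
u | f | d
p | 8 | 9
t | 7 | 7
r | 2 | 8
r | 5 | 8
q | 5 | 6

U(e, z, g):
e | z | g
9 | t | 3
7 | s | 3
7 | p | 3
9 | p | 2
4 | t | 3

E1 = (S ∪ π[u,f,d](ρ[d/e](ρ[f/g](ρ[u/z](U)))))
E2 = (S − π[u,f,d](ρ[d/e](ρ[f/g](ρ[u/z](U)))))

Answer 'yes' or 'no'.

E1 per-node cardinality:
  S → 5
  U → 5
  ρ[u/z](U) → 5
  ρ[f/g](ρ[u/z](U)) → 5
  ρ[d/e](ρ[f/g](ρ[u/z](U))) → 5
  π[u,f,d](ρ[d/e](ρ[f/g](ρ[u/z](U)))) → 5
  (S ∪ π[u,f,d](ρ[d/e](ρ[f/g](ρ[u/z](U))))) → 10
E2 per-node cardinality:
  S → 5
  U → 5
  ρ[u/z](U) → 5
  ρ[f/g](ρ[u/z](U)) → 5
  ρ[d/e](ρ[f/g](ρ[u/z](U))) → 5
  π[u,f,d](ρ[d/e](ρ[f/g](ρ[u/z](U)))) → 5
  (S − π[u,f,d](ρ[d/e](ρ[f/g](ρ[u/z](U))))) → 5

E1 result:
u | f | d
p | 2 | 9
p | 3 | 7
p | 8 | 9
q | 5 | 6
r | 2 | 8
r | 5 | 8
s | 3 | 7
t | 3 | 4
t | 3 | 9
t | 7 | 7
E2 result:
u | f | d
p | 8 | 9
q | 5 | 6
r | 2 | 8
r | 5 | 8
t | 7 | 7
Witness: ('t', 3, 4) appears 1× in E1 but 0× in E2.

no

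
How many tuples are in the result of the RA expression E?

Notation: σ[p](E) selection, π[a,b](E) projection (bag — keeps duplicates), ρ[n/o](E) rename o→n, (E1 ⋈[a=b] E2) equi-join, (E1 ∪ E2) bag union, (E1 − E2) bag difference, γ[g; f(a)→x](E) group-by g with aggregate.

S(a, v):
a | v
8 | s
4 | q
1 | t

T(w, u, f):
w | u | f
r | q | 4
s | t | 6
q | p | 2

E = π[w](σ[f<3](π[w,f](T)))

Per-node cardinality:
  T → 3
  π[w,f](T) → 3
  σ[f<3](π[w,f](T)) → 1
  π[w](σ[f<3](π[w,f](T))) → 1

|E| = 1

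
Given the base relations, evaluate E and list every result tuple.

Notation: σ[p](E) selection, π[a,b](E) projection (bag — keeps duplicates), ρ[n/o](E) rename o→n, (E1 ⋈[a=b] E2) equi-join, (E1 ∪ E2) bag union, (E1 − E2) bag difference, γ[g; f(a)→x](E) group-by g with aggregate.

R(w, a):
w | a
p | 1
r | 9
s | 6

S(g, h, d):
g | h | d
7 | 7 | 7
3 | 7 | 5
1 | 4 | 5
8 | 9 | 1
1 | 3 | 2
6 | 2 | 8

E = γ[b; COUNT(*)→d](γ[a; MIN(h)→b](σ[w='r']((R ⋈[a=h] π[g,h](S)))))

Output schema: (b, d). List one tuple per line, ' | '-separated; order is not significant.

Row counts bottom-up:
  R → 3
  S → 6
  π[g,h](S) → 6
  (R ⋈[a=h] π[g,h](S)) → 1
  σ[w='r']((R ⋈[a=h] π[g,h](S))) → 1
  γ[a; MIN(h)→b](σ[w='r']((R ⋈[a=h] π[g,h](S)))) → 1
  γ[b; COUNT(*)→d](γ[a; MIN(h)→b](σ[w='r']((R ⋈[a=h] π[g,h](S))))) → 1

== RESULT ==
b | d
9 | 1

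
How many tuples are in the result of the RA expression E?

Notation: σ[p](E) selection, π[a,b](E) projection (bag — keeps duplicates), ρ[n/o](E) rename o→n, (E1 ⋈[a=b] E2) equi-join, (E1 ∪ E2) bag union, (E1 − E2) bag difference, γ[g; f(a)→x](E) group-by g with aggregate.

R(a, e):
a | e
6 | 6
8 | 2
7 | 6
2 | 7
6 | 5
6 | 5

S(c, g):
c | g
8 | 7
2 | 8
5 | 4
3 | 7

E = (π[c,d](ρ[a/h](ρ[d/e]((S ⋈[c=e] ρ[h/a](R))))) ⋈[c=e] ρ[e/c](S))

Stepwise |·|:
  S → 4
  R → 6
  ρ[h/a](R) → 6
  (S ⋈[c=e] ρ[h/a](R)) → 3
  ρ[d/e]((S ⋈[c=e] ρ[h/a](R))) → 3
  ρ[a/h](ρ[d/e]((S ⋈[c=e] ρ[h/a](R)))) → 3
  π[c,d](ρ[a/h](ρ[d/e]((S ⋈[c=e] ρ[h/a](R))))) → 3
  S → 4
  ρ[e/c](S) → 4
  (π[c,d](ρ[a/h](ρ[d/e]((S ⋈[c=e] ρ[h/a](R))))) ⋈[c=e] ρ[e/c](S)) → 3

|E| = 3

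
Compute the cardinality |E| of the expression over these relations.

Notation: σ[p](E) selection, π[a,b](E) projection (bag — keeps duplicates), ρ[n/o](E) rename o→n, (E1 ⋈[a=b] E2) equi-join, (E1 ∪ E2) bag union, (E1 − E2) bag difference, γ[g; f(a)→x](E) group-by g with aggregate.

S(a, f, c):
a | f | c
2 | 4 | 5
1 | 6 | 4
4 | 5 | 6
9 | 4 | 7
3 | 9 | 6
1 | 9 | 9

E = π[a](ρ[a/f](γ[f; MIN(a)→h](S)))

Per-node cardinality:
  S → 6
  γ[f; MIN(a)→h](S) → 4
  ρ[a/f](γ[f; MIN(a)→h](S)) → 4
  π[a](ρ[a/f](γ[f; MIN(a)→h](S))) → 4

|E| = 4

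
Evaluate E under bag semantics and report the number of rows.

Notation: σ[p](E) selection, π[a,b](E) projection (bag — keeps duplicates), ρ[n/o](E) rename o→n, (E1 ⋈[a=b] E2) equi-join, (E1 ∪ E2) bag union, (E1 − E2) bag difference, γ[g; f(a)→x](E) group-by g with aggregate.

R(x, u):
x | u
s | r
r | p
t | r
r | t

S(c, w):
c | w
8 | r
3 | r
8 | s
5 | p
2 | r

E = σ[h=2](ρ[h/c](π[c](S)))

Per-node cardinality:
  S → 5
  π[c](S) → 5
  ρ[h/c](π[c](S)) → 5
  σ[h=2](ρ[h/c](π[c](S))) → 1

|E| = 1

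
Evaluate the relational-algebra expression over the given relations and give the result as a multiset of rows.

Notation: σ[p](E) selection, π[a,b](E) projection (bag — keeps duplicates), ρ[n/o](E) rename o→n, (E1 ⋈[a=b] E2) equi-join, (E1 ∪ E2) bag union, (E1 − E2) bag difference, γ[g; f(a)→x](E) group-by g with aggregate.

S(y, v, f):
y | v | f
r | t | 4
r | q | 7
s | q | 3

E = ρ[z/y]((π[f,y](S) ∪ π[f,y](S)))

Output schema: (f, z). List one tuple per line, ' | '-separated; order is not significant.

Per-node cardinality:
  S → 3
  π[f,y](S) → 3
  S → 3
  π[f,y](S) → 3
  (π[f,y](S) ∪ π[f,y](S)) → 6
  ρ[z/y]((π[f,y](S) ∪ π[f,y](S))) → 6

== RESULT ==
f | z
3 | s
3 | s
4 | r
4 | r
7 | r
7 | r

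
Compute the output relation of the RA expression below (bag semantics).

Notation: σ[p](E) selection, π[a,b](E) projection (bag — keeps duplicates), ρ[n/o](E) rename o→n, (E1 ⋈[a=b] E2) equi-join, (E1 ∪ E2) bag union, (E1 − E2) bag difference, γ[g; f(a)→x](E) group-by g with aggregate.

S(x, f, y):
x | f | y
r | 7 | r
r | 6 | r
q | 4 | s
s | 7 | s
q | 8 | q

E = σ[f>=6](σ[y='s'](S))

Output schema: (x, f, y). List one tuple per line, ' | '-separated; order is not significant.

Row counts bottom-up:
  S → 5
  σ[y='s'](S) → 2
  σ[f>=6](σ[y='s'](S)) → 1

== RESULT ==
x | f | y
s | 7 | s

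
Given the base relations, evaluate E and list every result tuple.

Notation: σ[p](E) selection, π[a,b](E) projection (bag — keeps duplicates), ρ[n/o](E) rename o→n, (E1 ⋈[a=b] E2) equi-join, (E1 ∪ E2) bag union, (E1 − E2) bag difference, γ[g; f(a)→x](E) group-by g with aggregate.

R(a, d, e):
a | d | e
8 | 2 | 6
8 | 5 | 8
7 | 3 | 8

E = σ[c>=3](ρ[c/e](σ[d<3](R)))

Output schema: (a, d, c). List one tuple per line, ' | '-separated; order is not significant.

Stepwise |·|:
  R → 3
  σ[d<3](R) → 1
  ρ[c/e](σ[d<3](R)) → 1
  σ[c>=3](ρ[c/e](σ[d<3](R))) → 1

== RESULT ==
a | d | c
8 | 2 | 6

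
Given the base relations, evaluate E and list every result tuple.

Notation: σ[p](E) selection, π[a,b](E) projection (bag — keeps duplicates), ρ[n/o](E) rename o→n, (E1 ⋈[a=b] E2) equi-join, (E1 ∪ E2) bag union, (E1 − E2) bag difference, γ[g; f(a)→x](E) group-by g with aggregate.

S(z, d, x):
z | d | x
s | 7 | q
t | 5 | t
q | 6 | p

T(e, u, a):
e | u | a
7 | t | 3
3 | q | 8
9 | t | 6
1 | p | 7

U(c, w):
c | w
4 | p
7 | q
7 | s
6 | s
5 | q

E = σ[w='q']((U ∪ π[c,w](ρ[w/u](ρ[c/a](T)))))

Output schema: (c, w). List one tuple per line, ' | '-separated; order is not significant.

Subexpression sizes:
  U → 5
  T → 4
  ρ[c/a](T) → 4
  ρ[w/u](ρ[c/a](T)) → 4
  π[c,w](ρ[w/u](ρ[c/a](T))) → 4
  (U ∪ π[c,w](ρ[w/u](ρ[c/a](T)))) → 9
  σ[w='q']((U ∪ π[c,w](ρ[w/u](ρ[c/a](T))))) → 3

== RESULT ==
c | w
5 | q
7 | q
8 | q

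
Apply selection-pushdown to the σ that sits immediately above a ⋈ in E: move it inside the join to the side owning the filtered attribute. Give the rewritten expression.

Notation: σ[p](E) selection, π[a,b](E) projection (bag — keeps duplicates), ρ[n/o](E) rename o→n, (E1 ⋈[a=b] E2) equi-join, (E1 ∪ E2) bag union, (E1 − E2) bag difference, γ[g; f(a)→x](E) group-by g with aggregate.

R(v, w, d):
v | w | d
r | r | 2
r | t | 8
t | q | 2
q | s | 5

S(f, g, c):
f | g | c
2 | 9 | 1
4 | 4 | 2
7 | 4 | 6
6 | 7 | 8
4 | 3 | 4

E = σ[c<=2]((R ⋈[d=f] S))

σ filters on c, owned by the right side.
E' = (R ⋈[d=f] σ[c<=2](S))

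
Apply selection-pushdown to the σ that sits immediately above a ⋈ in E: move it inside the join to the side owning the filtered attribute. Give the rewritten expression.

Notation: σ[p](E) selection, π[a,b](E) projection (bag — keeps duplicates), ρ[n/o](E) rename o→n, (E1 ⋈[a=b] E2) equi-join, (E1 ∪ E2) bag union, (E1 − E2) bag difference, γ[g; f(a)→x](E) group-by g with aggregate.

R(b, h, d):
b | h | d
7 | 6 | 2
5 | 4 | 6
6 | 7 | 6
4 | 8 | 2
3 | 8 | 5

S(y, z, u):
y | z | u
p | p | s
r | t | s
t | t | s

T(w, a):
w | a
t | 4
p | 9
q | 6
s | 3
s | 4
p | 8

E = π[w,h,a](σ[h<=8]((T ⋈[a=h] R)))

σ filters on h, owned by the right side.
E' = π[w,h,a]((T ⋈[a=h] σ[h<=8](R)))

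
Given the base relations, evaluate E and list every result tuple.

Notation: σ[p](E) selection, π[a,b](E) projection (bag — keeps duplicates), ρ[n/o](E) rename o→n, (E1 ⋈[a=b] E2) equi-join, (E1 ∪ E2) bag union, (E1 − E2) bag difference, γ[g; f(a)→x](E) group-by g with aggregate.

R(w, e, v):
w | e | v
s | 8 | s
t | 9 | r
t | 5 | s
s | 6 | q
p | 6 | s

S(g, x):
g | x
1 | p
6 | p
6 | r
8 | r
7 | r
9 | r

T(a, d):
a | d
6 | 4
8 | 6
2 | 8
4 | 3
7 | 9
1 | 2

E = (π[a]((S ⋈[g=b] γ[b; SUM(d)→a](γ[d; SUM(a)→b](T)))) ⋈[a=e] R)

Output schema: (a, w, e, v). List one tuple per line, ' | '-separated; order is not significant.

Per-node cardinality:
  S → 6
  T → 6
  γ[d; SUM(a)→b](T) → 6
  γ[b; SUM(d)→a](γ[d; SUM(a)→b](T)) → 6
  (S ⋈[g=b] γ[b; SUM(d)→a](γ[d; SUM(a)→b](T))) → 5
  π[a]((S ⋈[g=b] γ[b; SUM(d)→a](γ[d; SUM(a)→b](T)))) → 5
  R → 5
  (π[a]((S ⋈[g=b] γ[b; SUM(d)→a](γ[d; SUM(a)→b](T)))) ⋈[a=e] R) → 3

== RESULT ==
a | w | e | v
6 | p | 6 | s
6 | s | 6 | q
9 | t | 9 | r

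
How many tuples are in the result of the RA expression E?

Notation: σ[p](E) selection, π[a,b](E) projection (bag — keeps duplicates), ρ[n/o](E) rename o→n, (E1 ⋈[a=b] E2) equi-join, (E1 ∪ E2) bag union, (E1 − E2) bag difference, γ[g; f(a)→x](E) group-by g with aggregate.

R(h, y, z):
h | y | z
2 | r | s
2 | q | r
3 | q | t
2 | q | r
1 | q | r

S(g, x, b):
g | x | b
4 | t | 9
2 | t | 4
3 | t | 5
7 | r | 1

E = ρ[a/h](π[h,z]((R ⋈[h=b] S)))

Row counts bottom-up:
  R → 5
  S → 4
  (R ⋈[h=b] S) → 1
  π[h,z]((R ⋈[h=b] S)) → 1
  ρ[a/h](π[h,z]((R ⋈[h=b] S))) → 1

|E| = 1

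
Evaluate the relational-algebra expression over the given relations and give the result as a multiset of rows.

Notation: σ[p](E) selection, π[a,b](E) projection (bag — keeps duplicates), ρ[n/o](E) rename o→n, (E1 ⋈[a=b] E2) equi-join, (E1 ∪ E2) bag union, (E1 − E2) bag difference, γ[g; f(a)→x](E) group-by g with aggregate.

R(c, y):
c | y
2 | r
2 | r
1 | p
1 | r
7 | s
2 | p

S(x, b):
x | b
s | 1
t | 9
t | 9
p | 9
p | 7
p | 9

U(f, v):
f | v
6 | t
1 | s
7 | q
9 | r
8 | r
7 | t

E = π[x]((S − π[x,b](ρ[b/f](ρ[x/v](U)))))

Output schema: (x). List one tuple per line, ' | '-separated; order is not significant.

Subexpression sizes:
  S → 6
  U → 6
  ρ[x/v](U) → 6
  ρ[b/f](ρ[x/v](U)) → 6
  π[x,b](ρ[b/f](ρ[x/v](U))) → 6
  (S − π[x,b](ρ[b/f](ρ[x/v](U)))) → 5
  π[x]((S − π[x,b](ρ[b/f](ρ[x/v](U))))) → 5

== RESULT ==
x
p
p
p
t
t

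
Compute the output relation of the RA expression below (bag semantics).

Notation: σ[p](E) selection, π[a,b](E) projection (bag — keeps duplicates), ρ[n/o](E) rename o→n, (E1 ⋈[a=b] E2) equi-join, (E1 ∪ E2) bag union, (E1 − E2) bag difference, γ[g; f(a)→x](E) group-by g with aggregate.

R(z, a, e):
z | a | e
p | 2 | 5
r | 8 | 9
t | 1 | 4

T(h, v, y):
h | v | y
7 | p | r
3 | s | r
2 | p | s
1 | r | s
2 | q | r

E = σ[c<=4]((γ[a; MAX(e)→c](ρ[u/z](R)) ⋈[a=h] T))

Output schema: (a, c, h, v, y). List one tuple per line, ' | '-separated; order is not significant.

Stepwise |·|:
  R → 3
  ρ[u/z](R) → 3
  γ[a; MAX(e)→c](ρ[u/z](R)) → 3
  T → 5
  (γ[a; MAX(e)→c](ρ[u/z](R)) ⋈[a=h] T) → 3
  σ[c<=4]((γ[a; MAX(e)→c](ρ[u/z](R)) ⋈[a=h] T)) → 1

== RESULT ==
a | c | h | v | y
1 | 4 | 1 | r | s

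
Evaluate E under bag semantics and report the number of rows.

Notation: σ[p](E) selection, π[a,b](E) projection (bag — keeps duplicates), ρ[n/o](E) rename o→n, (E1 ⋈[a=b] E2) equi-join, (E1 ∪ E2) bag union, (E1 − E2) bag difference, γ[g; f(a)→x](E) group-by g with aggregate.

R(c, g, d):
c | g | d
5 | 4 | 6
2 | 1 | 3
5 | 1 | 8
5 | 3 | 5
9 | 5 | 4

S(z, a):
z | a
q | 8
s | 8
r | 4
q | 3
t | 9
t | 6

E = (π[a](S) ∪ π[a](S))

Stepwise |·|:
  S → 6
  π[a](S) → 6
  S → 6
  π[a](S) → 6
  (π[a](S) ∪ π[a](S)) → 12

|E| = 12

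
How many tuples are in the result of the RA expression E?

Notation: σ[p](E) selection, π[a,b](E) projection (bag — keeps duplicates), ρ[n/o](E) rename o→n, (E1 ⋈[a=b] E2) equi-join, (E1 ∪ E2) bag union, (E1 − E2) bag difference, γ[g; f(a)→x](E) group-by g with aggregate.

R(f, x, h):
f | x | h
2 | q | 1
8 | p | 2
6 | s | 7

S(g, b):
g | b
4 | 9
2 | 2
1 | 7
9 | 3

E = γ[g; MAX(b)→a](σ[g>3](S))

Subexpression sizes:
  S → 4
  σ[g>3](S) → 2
  γ[g; MAX(b)→a](σ[g>3](S)) → 2

|E| = 2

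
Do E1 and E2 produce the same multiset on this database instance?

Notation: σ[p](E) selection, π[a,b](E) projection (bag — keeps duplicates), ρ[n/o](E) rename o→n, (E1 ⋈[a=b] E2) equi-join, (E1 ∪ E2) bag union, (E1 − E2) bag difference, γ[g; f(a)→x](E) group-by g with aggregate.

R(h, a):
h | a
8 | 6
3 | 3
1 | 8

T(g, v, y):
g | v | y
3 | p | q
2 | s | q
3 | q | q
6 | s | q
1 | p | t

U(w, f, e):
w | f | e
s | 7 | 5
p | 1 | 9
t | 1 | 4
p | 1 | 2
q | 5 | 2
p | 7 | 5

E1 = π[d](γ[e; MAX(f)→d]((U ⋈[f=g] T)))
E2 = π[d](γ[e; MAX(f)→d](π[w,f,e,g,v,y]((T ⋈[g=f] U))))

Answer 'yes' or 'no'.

E1 row counts bottom-up:
  U → 6
  T → 5
  (U ⋈[f=g] T) → 3
  γ[e; MAX(f)→d]((U ⋈[f=g] T)) → 3
  π[d](γ[e; MAX(f)→d]((U ⋈[f=g] T))) → 3
E2 row counts bottom-up:
  T → 5
  U → 6
  (T ⋈[g=f] U) → 3
  π[w,f,e,g,v,y]((T ⋈[g=f] U)) → 3
  γ[e; MAX(f)→d](π[w,f,e,g,v,y]((T ⋈[g=f] U))) → 3
  π[d](γ[e; MAX(f)→d](π[w,f,e,g,v,y]((T ⋈[g=f] U)))) → 3

E1 and E2 produce the same multiset:
d
1
1
1

yes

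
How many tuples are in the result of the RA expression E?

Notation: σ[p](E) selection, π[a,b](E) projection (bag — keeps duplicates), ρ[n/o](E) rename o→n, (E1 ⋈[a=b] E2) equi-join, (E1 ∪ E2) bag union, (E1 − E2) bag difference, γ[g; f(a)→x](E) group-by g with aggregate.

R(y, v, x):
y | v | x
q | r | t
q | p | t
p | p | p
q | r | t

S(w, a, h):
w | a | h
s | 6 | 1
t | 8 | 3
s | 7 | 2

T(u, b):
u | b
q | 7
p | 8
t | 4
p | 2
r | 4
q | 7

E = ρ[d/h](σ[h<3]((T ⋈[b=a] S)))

Stepwise |·|:
  T → 6
  S → 3
  (T ⋈[b=a] S) → 3
  σ[h<3]((T ⋈[b=a] S)) → 2
  ρ[d/h](σ[h<3]((T ⋈[b=a] S))) → 2

|E| = 2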